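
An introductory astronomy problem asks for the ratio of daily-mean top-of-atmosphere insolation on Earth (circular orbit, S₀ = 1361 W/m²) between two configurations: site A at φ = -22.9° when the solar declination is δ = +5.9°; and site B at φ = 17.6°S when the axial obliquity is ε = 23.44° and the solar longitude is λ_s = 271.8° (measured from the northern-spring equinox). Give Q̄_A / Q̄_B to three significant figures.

Q̄_A / Q̄_B ≈ 0.797

— Configuration A (φ=-22.9°):
cos H₀ = −tan(-22.9°) tan(+5.900°) = 0.0437, H₀ = 1.5271 rad.
Bracket: H₀ sin φ sin δ + cos φ cos δ sin H₀ = 1.5271×-0.38912×0.10279 + 0.92119×0.99470×0.99905 = -0.061080 + 0.915437 = 0.854357.
Q̄ = (S₀/π) × [bracket] = (1361/π) × 0.854357 = 370.12 W/m².
— Configuration B (φ=-17.6°):
Solar declination: sin δ = sin ε · sin λ_s = sin 23.44° × sin 271.8° = -0.39759, so δ = -23.428°.
cos H₀ = −tan(-17.6°) tan(-23.428°) = -0.1375, H₀ = 1.7087 rad.
Bracket: H₀ sin φ sin δ + cos φ cos δ sin H₀ = 1.7087×-0.30237×-0.39759 + 0.95319×0.91756×0.99051 = 0.205419 + 0.866309 = 1.071728.
Q̄ = (S₀/π) × [bracket] = (1361/π) × 1.071728 = 464.29 W/m².
Ratio Q̄_A / Q̄_B = 370.12 / 464.29 = 0.7972.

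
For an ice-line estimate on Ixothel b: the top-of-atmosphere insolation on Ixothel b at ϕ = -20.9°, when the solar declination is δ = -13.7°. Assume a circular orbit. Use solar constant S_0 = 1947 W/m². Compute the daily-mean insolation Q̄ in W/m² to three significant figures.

cos h₀ = −tan(-20.9°) tan(-13.700°) = -0.0931, h₀ = 1.6640 rad.
Bracket: h₀ sin ϕ sin δ + cos ϕ cos δ sin h₀ = 1.6640×-0.35674×-0.23684 + 0.93420×0.97155×0.99566 = 0.140592 + 0.903683 = 1.044275.
Q̄ = (S_0/π) × [bracket] = (1947/π) × 1.044275 = 647.2 W/m².

Q̄ ≈ 647 W/m²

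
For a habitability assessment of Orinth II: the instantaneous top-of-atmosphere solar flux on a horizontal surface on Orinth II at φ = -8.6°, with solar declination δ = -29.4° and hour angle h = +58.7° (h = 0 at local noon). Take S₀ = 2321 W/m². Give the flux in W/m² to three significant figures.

cos θ_z = sin φ sin δ + cos φ cos δ cos h = 0.073407 + 0.447523 = 0.520930.
Flux = S₀ · cos θ_z = 2321 × 0.520930 = 1209 W/m².

1.21e+03 W/m²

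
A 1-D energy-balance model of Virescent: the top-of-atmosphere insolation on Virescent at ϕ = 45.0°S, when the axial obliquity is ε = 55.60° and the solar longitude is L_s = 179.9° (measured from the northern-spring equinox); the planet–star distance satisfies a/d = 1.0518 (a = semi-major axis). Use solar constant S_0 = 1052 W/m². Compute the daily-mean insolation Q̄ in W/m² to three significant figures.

Q̄ ≈ 261 W/m²

Solar declination: sin δ = sin ε · sin L_s = sin 55.60° × sin 179.9° = 0.00144, so δ = +0.083°.
cos h₀ = −tan(-45.0°) tan(+0.083°) = 0.0014, h₀ = 1.5694 rad.
Bracket: h₀ sin ϕ sin δ + cos ϕ cos δ sin h₀ = 1.5694×-0.70711×0.00144 + 0.70711×1.00000×1.00000 = -0.001598 + 0.707110 = 0.705512.
Inverse-square distance factor (a/d)² = 1.0518² = 1.106283.
Q̄ = (S_0/π) × 1.106283 × [bracket] = (1052/π) × 1.106283 × 0.705512 = 261.4 W/m².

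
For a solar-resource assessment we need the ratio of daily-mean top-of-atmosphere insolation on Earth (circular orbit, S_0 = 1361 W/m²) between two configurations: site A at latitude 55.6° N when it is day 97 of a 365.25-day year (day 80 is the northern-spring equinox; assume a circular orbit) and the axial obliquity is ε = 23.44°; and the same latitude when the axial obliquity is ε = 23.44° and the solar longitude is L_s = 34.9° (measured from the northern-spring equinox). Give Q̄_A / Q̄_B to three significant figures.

Q̄_A / Q̄_B ≈ 0.818

— Configuration A (ϕ=+55.6°):
Solar longitude: L_s = 360° × (97 − 80)/365.25 = 16.756°.
sin δ = sin 23.44° × sin 16.756° = 0.11468, so δ = +6.585°.
cos h₀ = −tan(+55.6°) tan(+6.585°) = -0.1686, h₀ = 1.7402 rad.
Bracket: h₀ sin ϕ sin δ + cos ϕ cos δ sin h₀ = 1.7402×0.82511×0.11468 + 0.56497×0.99340×0.98569 = 0.164664 + 0.553210 = 0.717874.
Q̄ = (S_0/π) × [bracket] = (1361/π) × 0.717874 = 311.00 W/m².
— Configuration B (ϕ=+55.6°):
Solar declination: sin δ = sin ε · sin L_s = sin 23.44° × sin 34.9° = 0.22759, so δ = +13.155°.
cos h₀ = −tan(+55.6°) tan(+13.155°) = -0.3413, h₀ = 1.9191 rad.
Bracket: h₀ sin ϕ sin δ + cos ϕ cos δ sin h₀ = 1.9191×0.82511×0.22759 + 0.56497×0.97376×0.93994 = 0.360382 + 0.517103 = 0.877485.
Q̄ = (S_0/π) × [bracket] = (1361/π) × 0.877485 = 380.14 W/m².
Ratio Q̄_A / Q̄_B = 311.00 / 380.14 = 0.8181.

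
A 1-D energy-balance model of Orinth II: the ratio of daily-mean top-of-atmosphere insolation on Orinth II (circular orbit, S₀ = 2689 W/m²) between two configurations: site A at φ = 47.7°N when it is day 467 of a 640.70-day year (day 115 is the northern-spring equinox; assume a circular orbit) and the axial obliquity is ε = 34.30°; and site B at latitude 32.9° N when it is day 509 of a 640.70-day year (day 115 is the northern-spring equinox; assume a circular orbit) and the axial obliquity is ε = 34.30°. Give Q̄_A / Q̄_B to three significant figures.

— Configuration A (φ=+47.7°):
Solar longitude: λ_s = 360° × (467 − 115)/640.70 = 197.784°.
sin δ = sin 34.30° × sin 197.784° = -0.17211, so δ = -9.911°.
cos H₀ = −tan(+47.7°) tan(-9.911°) = 0.1920, H₀ = 1.3776 rad.
Bracket: H₀ sin φ sin δ + cos φ cos δ sin H₀ = 1.3776×0.73963×-0.17211 + 0.67301×0.98508×0.98139 = -0.175365 + 0.650631 = 0.475266.
Q̄ = (S₀/π) × [bracket] = (2689/π) × 0.475266 = 406.80 W/m².
— Configuration B (φ=+32.9°):
Solar longitude: λ_s = 360° × (509 − 115)/640.70 = 221.383°.
sin δ = sin 34.30° × sin 221.383° = -0.37254, so δ = -21.872°.
cos H₀ = −tan(+32.9°) tan(-21.872°) = 0.2597, H₀ = 1.3081 rad.
Bracket: H₀ sin φ sin δ + cos φ cos δ sin H₀ = 1.3081×0.54317×-0.37254 + 0.83962×0.92802×0.96569 = -0.264697 + 0.752450 = 0.487753.
Q̄ = (S₀/π) × [bracket] = (2689/π) × 0.487753 = 417.49 W/m².
Ratio Q̄_A / Q̄_B = 406.80 / 417.49 = 0.9744.

Q̄_A / Q̄_B ≈ 0.974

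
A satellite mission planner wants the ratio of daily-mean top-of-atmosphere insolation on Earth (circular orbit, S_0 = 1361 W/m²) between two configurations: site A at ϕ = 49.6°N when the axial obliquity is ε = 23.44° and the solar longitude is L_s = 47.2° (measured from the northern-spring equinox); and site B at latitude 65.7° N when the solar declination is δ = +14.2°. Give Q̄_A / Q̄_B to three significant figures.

Q̄_A / Q̄_B ≈ 1.24

— Configuration A (ϕ=+49.6°):
Solar declination: sin δ = sin ε · sin L_s = sin 23.44° × sin 47.2° = 0.29187, so δ = +16.970°.
cos h₀ = −tan(+49.6°) tan(+16.970°) = -0.3586, h₀ = 1.9375 rad.
Bracket: h₀ sin ϕ sin δ + cos ϕ cos δ sin h₀ = 1.9375×0.76154×0.29187 + 0.64812×0.95646×0.93351 = 0.430649 + 0.578684 = 1.009333.
Q̄ = (S_0/π) × [bracket] = (1361/π) × 1.009333 = 437.26 W/m².
— Configuration B (ϕ=+65.7°):
cos h₀ = −tan(+65.7°) tan(+14.200°) = -0.5604, h₀ = 2.1657 rad.
Bracket: h₀ sin ϕ sin δ + cos ϕ cos δ sin h₀ = 2.1657×0.91140×0.24531 + 0.41151×0.96945×0.82821 = 0.484198 + 0.330405 = 0.814603.
Q̄ = (S_0/π) × [bracket] = (1361/π) × 0.814603 = 352.90 W/m².
Ratio Q̄_A / Q̄_B = 437.26 / 352.90 = 1.239.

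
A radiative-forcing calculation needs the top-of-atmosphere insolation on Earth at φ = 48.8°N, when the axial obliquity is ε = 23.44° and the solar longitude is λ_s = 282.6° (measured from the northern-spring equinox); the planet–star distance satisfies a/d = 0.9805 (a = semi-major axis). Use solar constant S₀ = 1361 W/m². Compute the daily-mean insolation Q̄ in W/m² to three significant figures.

Solar declination: sin δ = sin ε · sin λ_s = sin 23.44° × sin 282.6° = -0.38821, so δ = -22.843°.
cos H₀ = −tan(+48.8°) tan(-22.843°) = 0.4812, H₀ = 1.0688 rad.
Bracket: H₀ sin φ sin δ + cos φ cos δ sin H₀ = 1.0688×0.75241×-0.38821 + 0.65869×0.92157×0.87662 = -0.312189 + 0.532134 = 0.219945.
Inverse-square distance factor (a/d)² = 0.9805² = 0.961380.
Q̄ = (S₀/π) × 0.961380 × [bracket] = (1361/π) × 0.961380 × 0.219945 = 91.60 W/m².

Q̄ ≈ 91.6 W/m²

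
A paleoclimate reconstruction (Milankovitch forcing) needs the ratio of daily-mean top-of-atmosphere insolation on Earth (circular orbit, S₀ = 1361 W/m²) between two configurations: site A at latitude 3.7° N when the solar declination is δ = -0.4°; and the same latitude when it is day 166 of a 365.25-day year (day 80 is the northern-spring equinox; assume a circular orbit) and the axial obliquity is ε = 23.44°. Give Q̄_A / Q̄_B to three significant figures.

Q̄_A / Q̄_B ≈ 1.04

— Configuration A (φ=+3.7°):
cos H₀ = −tan(+3.7°) tan(-0.400°) = 0.0005, H₀ = 1.5703 rad.
Bracket: H₀ sin φ sin δ + cos φ cos δ sin H₀ = 1.5703×0.06453×-0.00698 + 0.99792×0.99998×1.00000 = -0.000707 + 0.997900 = 0.997193.
Q̄ = (S₀/π) × [bracket] = (1361/π) × 0.997193 = 432.00 W/m².
— Configuration B (φ=+3.7°):
Solar longitude: λ_s = 360° × (166 − 80)/365.25 = 84.764°.
sin δ = sin 23.44° × sin 84.764° = 0.39613, so δ = +23.336°.
cos H₀ = −tan(+3.7°) tan(+23.336°) = -0.0279, H₀ = 1.5987 rad.
Bracket: H₀ sin φ sin δ + cos φ cos δ sin H₀ = 1.5987×0.06453×0.39613 + 0.99792×0.91820×0.99961 = 0.040866 + 0.915933 = 0.956799.
Q̄ = (S₀/π) × [bracket] = (1361/π) × 0.956799 = 414.50 W/m².
Ratio Q̄_A / Q̄_B = 432.00 / 414.50 = 1.042.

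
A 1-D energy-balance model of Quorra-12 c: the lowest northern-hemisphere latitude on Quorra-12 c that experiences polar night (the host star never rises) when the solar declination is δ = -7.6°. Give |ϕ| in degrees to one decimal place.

|ϕ| = 82.4°

Polar night requires cos h₀ = −tan ϕ tan δ ≥ 1, i.e. tan ϕ tan δ ≤ −1.
The boundary is |tan ϕ| · |tan δ| = 1, so |ϕ| = 90° − |δ| = 90° − 7.6° = 82.4° in the northern hemisphere.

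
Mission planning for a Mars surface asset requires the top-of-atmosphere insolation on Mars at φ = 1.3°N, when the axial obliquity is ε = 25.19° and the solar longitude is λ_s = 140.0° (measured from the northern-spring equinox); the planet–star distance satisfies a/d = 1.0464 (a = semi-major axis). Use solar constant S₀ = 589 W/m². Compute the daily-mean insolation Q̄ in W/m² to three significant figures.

Q̄ ≈ 199 W/m²

Solar declination: sin δ = sin ε · sin λ_s = sin 25.19° × sin 140.0° = 0.27358, so δ = +15.878°.
cos H₀ = −tan(+1.3°) tan(+15.878°) = -0.0065, H₀ = 1.5773 rad.
Bracket: H₀ sin φ sin δ + cos φ cos δ sin H₀ = 1.5773×0.02269×0.27358 + 0.99974×0.96185×0.99998 = 0.009791 + 0.961581 = 0.971372.
Inverse-square distance factor (a/d)² = 1.0464² = 1.094953.
Q̄ = (S₀/π) × 1.094953 × [bracket] = (589/π) × 1.094953 × 0.971372 = 199.4 W/m².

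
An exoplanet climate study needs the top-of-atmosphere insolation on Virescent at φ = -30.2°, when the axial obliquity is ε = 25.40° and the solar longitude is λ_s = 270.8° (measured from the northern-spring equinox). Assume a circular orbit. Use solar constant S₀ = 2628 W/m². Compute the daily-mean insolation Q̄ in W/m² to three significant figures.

Q̄ ≈ 962 W/m²

Solar declination: sin δ = sin ε · sin λ_s = sin 25.40° × sin 270.8° = -0.42889, so δ = -25.397°.
cos H₀ = −tan(-30.2°) tan(-25.397°) = -0.2763, H₀ = 1.8508 rad.
Bracket: H₀ sin φ sin δ + cos φ cos δ sin H₀ = 1.8508×-0.50302×-0.42889 + 0.86427×0.90336×0.96106 = 0.399292 + 0.750345 = 1.149637.
Q̄ = (S₀/π) × [bracket] = (2628/π) × 1.149637 = 961.7 W/m².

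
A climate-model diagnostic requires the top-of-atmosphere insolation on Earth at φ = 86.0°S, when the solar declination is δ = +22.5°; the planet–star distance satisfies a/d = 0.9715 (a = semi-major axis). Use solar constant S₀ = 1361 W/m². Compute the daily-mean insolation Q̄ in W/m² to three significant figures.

Q̄ ≈ 0.00 W/m²

cos H₀ = −tan(-86.0°) tan(+22.500°) = 5.9235 ≥ 1 ⇒ polar night, H₀ = 0 and Q̄ = 0.
Inverse-square distance factor (a/d)² = 0.9715² = 0.943812.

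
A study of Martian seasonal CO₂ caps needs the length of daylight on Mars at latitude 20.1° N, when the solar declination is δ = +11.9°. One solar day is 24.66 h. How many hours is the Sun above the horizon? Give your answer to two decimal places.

cos H₀ = −tan φ · tan δ = −tan(+20.1°) × tan(+11.900°) = -0.0771, so H₀ = 1.6480 rad = 94.42°.
Daylight = 2H₀/(2π) × 24.66 h = (1.6480/π) × 24.66 = 12.94 h.

12.94 h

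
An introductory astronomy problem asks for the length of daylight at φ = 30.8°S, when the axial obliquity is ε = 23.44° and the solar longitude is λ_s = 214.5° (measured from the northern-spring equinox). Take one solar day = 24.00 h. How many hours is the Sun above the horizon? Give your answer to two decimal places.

Solar declination: sin δ = sin ε · sin λ_s = sin 23.44° × sin 214.5° = -0.22531, so δ = -13.021°.
cos H₀ = −tan φ · tan δ = −tan(-30.8°) × tan(-13.021°) = -0.1379, so H₀ = 1.7091 rad = 97.92°.
Daylight = 2H₀/(2π) × 24.00 h = (1.7091/π) × 24.00 = 13.06 h.

13.06 h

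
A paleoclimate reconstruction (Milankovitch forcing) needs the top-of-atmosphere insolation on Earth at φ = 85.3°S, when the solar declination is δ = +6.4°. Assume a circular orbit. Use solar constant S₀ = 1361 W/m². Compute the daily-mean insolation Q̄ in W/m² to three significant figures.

Q̄ ≈ 0.00 W/m²

cos H₀ = −tan(-85.3°) tan(+6.400°) = 1.3643 ≥ 1 ⇒ polar night, H₀ = 0 and Q̄ = 0.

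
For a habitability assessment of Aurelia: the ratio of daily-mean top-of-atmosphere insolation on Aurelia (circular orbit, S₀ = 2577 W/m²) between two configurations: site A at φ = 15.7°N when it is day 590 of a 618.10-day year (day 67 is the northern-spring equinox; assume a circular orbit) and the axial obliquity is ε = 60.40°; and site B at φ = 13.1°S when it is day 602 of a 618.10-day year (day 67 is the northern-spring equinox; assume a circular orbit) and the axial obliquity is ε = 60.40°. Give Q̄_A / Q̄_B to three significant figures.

Q̄_A / Q̄_B ≈ 0.402

— Configuration A (φ=+15.7°):
Solar longitude: λ_s = 360° × (590 − 67)/618.10 = 304.611°.
sin δ = sin 60.40° × sin 304.611° = -0.71562, so δ = -45.694°.
cos H₀ = −tan(+15.7°) tan(-45.694°) = 0.2880, H₀ = 1.2787 rad.
Bracket: H₀ sin φ sin δ + cos φ cos δ sin H₀ = 1.2787×0.27060×-0.71562 + 0.96269×0.69849×0.95764 = -0.247616 + 0.643945 = 0.396329.
Q̄ = (S₀/π) × [bracket] = (2577/π) × 0.396329 = 325.10 W/m².
— Configuration B (φ=-13.1°):
Solar longitude: λ_s = 360° × (602 − 67)/618.10 = 311.600°.
sin δ = sin 60.40° × sin 311.600° = -0.65021, so δ = -40.557°.
cos H₀ = −tan(-13.1°) tan(-40.557°) = -0.1992, H₀ = 1.7713 rad.
Bracket: H₀ sin φ sin δ + cos φ cos δ sin H₀ = 1.7713×-0.22665×-0.65021 + 0.97398×0.75976×0.97997 = 0.261037 + 0.725169 = 0.986206.
Q̄ = (S₀/π) × [bracket] = (2577/π) × 0.986206 = 808.97 W/m².
Ratio Q̄_A / Q̄_B = 325.10 / 808.97 = 0.4019.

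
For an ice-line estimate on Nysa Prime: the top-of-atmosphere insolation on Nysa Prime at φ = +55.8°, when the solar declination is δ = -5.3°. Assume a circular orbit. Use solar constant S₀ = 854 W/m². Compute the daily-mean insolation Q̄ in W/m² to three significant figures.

cos H₀ = −tan(+55.8°) tan(-5.300°) = 0.1365, H₀ = 1.4339 rad.
Bracket: H₀ sin φ sin δ + cos φ cos δ sin H₀ = 1.4339×0.82708×-0.09237 + 0.56208×0.99572×0.99064 = -0.109546 + 0.554436 = 0.444890.
Q̄ = (S₀/π) × [bracket] = (854/π) × 0.444890 = 120.9 W/m².

Q̄ ≈ 121 W/m²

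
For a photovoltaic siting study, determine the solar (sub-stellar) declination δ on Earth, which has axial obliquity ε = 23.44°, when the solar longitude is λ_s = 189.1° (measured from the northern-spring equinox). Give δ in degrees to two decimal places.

sin δ = sin ε · sin λ_s = sin 23.44° × sin 189.1° = -0.062913.
δ = arcsin(-0.062913) = -3.61°.

δ = -3.61°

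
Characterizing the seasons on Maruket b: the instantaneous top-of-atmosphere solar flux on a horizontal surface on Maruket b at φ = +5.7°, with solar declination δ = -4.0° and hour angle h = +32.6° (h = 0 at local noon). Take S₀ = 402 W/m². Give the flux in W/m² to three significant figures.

cos θ_z = sin φ sin δ + cos φ cos δ cos h = -0.006928 + 0.836245 = 0.829317.
Flux = S₀ · cos θ_z = 402 × 0.829317 = 333.4 W/m².

333 W/m²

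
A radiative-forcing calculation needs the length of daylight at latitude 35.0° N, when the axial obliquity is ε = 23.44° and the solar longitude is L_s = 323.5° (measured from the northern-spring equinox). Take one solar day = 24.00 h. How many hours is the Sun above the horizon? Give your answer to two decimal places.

Solar declination: sin δ = sin ε · sin L_s = sin 23.44° × sin 323.5° = -0.23661, so δ = -13.687°.
cos h₀ = −tan ϕ · tan δ = −tan(+35.0°) × tan(-13.687°) = 0.1705, so h₀ = 1.3994 rad = 80.18°.
Daylight = 2h₀/(2π) × 24.00 h = (1.3994/π) × 24.00 = 10.69 h.

10.69 h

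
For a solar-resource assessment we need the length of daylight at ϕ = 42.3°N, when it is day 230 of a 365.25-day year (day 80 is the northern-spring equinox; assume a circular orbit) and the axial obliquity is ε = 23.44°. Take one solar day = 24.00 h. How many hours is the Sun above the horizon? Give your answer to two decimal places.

Solar longitude: L_s = 360° × (230 − 80)/365.25 = 147.844°.
sin δ = sin 23.44° × sin 147.844° = 0.21171, so δ = +12.223°.
cos h₀ = −tan ϕ · tan δ = −tan(+42.3°) × tan(+12.223°) = -0.1971, so h₀ = 1.7692 rad = 101.37°.
Daylight = 2h₀/(2π) × 24.00 h = (1.7692/π) × 24.00 = 13.52 h.

13.52 h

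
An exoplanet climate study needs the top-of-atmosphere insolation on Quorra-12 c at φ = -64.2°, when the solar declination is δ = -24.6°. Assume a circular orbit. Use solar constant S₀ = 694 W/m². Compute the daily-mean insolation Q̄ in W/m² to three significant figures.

Q̄ ≈ 261 W/m²

cos H₀ = −tan(-64.2°) tan(-24.600°) = -0.9471, H₀ = 2.8148 rad.
Bracket: H₀ sin φ sin δ + cos φ cos δ sin H₀ = 2.8148×-0.90032×-0.41628 + 0.43523×0.90924×0.32100 = 1.054945 + 0.127029 = 1.181974.
Q̄ = (S₀/π) × [bracket] = (694/π) × 1.181974 = 261.1 W/m².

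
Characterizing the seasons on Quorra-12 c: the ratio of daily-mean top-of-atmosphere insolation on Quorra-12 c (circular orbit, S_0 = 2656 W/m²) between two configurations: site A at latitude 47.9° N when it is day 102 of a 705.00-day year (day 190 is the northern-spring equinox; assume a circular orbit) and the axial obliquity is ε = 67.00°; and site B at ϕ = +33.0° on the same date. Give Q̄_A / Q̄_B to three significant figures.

Q̄_A / Q̄_B ≈ 0.0322

— Configuration A (ϕ=+47.9°):
Solar longitude: L_s = 360° × (102 − 190)/705.00 = -44.936°, i.e. -44.936° + 360° = 315.064°.
sin δ = sin 67.00° × sin 315.064° = -0.65017, so δ = -40.554°.
cos h₀ = −tan(+47.9°) tan(-40.554°) = 0.9470, h₀ = 0.3269 rad.
Bracket: h₀ sin ϕ sin δ + cos ϕ cos δ sin h₀ = 0.3269×0.74198×-0.65017 + 0.67043×0.75979×0.32109 = -0.157701 + 0.163559 = 0.005858.
Q̄ = (S_0/π) × [bracket] = (2656/π) × 0.005858 = 4.9525 W/m².
— Configuration B (ϕ=+33.0°):
cos h₀ = −tan(+33.0°) tan(-40.554°) = 0.5557, h₀ = 0.9816 rad.
Bracket: h₀ sin ϕ sin δ + cos ϕ cos δ sin h₀ = 0.9816×0.54464×-0.65017 + 0.83867×0.75979×0.83137 = -0.347593 + 0.529760 = 0.182167.
Q̄ = (S_0/π) × [bracket] = (2656/π) × 0.182167 = 154.01 W/m².
Ratio Q̄_A / Q̄_B = 4.9525 / 154.01 = 0.03216.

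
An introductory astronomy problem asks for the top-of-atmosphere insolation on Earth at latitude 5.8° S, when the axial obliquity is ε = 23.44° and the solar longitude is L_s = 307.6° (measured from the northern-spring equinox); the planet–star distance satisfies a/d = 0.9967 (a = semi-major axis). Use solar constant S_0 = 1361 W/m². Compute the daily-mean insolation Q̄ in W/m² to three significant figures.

Q̄ ≈ 428 W/m²

Solar declination: sin δ = sin ε · sin L_s = sin 23.44° × sin 307.6° = -0.31516, so δ = -18.371°.
cos h₀ = −tan(-5.8°) tan(-18.371°) = -0.0337, h₀ = 1.6045 rad.
Bracket: h₀ sin ϕ sin δ + cos ϕ cos δ sin h₀ = 1.6045×-0.10106×-0.31516 + 0.99488×0.94904×0.99943 = 0.051103 + 0.943643 = 0.994746.
Inverse-square distance factor (a/d)² = 0.9967² = 0.993411.
Q̄ = (S_0/π) × 0.993411 × [bracket] = (1361/π) × 0.993411 × 0.994746 = 428.1 W/m².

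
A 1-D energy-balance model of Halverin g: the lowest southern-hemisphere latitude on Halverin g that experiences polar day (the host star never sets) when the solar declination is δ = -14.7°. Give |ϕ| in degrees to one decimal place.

|ϕ| = 75.3°

Polar day requires cos h₀ = −tan ϕ tan δ ≤ −1, i.e. tan ϕ tan δ ≥ 1.
The boundary is |tan ϕ| · |tan δ| = 1, so |ϕ| = 90° − |δ| = 90° − 14.7° = 75.3° in the southern hemisphere.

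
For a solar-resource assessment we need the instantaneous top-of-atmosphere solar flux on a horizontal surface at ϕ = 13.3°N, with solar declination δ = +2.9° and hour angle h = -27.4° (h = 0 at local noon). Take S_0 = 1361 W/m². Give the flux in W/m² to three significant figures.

cos θ_z = sin ϕ sin δ + cos ϕ cos δ cos h = 0.011639 + 0.862897 = 0.874536.
Flux = S_0 · cos θ_z = 1361 × 0.874536 = 1190 W/m².

1.19e+03 W/m²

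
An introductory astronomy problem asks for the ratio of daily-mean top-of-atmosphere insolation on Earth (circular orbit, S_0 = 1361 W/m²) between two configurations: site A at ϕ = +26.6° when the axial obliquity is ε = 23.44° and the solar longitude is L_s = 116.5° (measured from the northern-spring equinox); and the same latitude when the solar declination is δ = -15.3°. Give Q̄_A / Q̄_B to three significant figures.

Q̄_A / Q̄_B ≈ 1.61

— Configuration A (ϕ=+26.6°):
Solar declination: sin δ = sin ε · sin L_s = sin 23.44° × sin 116.5° = 0.35599, so δ = +20.854°.
cos h₀ = −tan(+26.6°) tan(+20.854°) = -0.1908, h₀ = 1.7627 rad.
Bracket: h₀ sin ϕ sin δ + cos ϕ cos δ sin h₀ = 1.7627×0.44776×0.35599 + 0.89415×0.93449×0.98164 = 0.280971 + 0.820233 = 1.101204.
Q̄ = (S_0/π) × [bracket] = (1361/π) × 1.101204 = 477.06 W/m².
— Configuration B (ϕ=+26.6°):
cos h₀ = −tan(+26.6°) tan(-15.300°) = 0.1370, h₀ = 1.4334 rad.
Bracket: h₀ sin ϕ sin δ + cos ϕ cos δ sin h₀ = 1.4334×0.44776×-0.26387 + 0.89415×0.96456×0.99057 = -0.169357 + 0.854328 = 0.684971.
Q̄ = (S_0/π) × [bracket] = (1361/π) × 0.684971 = 296.74 W/m².
Ratio Q̄_A / Q̄_B = 477.06 / 296.74 = 1.608.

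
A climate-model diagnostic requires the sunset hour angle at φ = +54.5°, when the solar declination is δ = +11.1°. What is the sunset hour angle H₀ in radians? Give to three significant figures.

cos H₀ = −tan φ · tan δ = −tan(+54.5°) × tan(+11.100°) = -0.2751, so H₀ = 1.8494 rad = 105.97°.

H₀ = 1.85 rad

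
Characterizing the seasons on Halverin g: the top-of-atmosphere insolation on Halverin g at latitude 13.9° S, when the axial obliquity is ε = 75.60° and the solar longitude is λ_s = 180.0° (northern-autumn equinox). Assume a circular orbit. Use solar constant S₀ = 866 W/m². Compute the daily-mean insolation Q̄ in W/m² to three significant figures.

Solar declination: sin δ = sin ε · sin λ_s = sin 75.60° × sin 180.0° = 0.00000, so δ = +0.000°.
cos H₀ = −tan(-13.9°) tan(+0.000°) = 0.0000, H₀ = 1.5708 rad.
Bracket: H₀ sin φ sin δ + cos φ cos δ sin H₀ = 1.5708×-0.24023×0.00000 + 0.97072×1.00000×1.00000 = -0.000000 + 0.970720 = 0.970720.
Q̄ = (S₀/π) × [bracket] = (866/π) × 0.970720 = 267.6 W/m².

Q̄ ≈ 268 W/m²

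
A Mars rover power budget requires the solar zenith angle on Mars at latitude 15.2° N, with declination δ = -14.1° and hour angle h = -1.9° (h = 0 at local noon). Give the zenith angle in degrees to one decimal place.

cos θ_z = sin φ sin δ + cos φ cos δ cos h = -0.063873 + 0.935428 = 0.871555.
θ_z = arccos(0.871555) = 29.4°.

θ_z = 29.4°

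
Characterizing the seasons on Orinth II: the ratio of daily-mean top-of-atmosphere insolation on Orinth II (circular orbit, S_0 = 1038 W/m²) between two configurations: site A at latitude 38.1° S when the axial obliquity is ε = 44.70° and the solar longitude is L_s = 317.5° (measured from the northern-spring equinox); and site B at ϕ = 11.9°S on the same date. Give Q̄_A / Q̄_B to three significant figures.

— Configuration A (ϕ=-38.1°):
Solar declination: sin δ = sin ε · sin L_s = sin 44.70° × sin 317.5° = -0.47521, so δ = -28.373°.
cos h₀ = −tan(-38.1°) tan(-28.373°) = -0.4235, h₀ = 2.0081 rad.
Bracket: h₀ sin ϕ sin δ + cos ϕ cos δ sin h₀ = 2.0081×-0.61704×-0.47521 + 0.78694×0.87987×0.90591 = 0.588822 + 0.627257 = 1.216079.
Q̄ = (S_0/π) × [bracket] = (1038/π) × 1.216079 = 401.80 W/m².
— Configuration B (ϕ=-11.9°):
cos h₀ = −tan(-11.9°) tan(-28.373°) = -0.1138, h₀ = 1.6849 rad.
Bracket: h₀ sin ϕ sin δ + cos ϕ cos δ sin h₀ = 1.6849×-0.20620×-0.47521 + 0.97851×0.87987×0.99350 = 0.165100 + 0.855365 = 1.020465.
Q̄ = (S_0/π) × [bracket] = (1038/π) × 1.020465 = 337.17 W/m².
Ratio Q̄_A / Q̄_B = 401.80 / 337.17 = 1.192.

Q̄_A / Q̄_B ≈ 1.19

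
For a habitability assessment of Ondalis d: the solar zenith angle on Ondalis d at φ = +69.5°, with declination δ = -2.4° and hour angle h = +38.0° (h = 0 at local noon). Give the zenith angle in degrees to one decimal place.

θ_z = 76.3°

cos θ_z = sin φ sin δ + cos φ cos δ cos h = -0.039224 + 0.275725 = 0.236501.
θ_z = arccos(0.236501) = 76.3°.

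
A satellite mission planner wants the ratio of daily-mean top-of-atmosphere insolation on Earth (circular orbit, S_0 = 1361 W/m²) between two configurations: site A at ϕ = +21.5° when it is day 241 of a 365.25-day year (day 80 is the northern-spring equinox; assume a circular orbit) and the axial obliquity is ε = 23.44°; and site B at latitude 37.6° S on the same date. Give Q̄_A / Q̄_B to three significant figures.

Q̄_A / Q̄_B ≈ 1.55

— Configuration A (ϕ=+21.5°):
Solar longitude: L_s = 360° × (241 − 80)/365.25 = 158.686°.
sin δ = sin 23.44° × sin 158.686° = 0.14459, so δ = +8.313°.
cos h₀ = −tan(+21.5°) tan(+8.313°) = -0.0576, h₀ = 1.6284 rad.
Bracket: h₀ sin ϕ sin δ + cos ϕ cos δ sin h₀ = 1.6284×0.36650×0.14459 + 0.93042×0.98949×0.99834 = 0.086293 + 0.919113 = 1.005406.
Q̄ = (S_0/π) × [bracket] = (1361/π) × 1.005406 = 435.56 W/m².
— Configuration B (ϕ=-37.6°):
cos h₀ = −tan(-37.6°) tan(+8.313°) = 0.1125, h₀ = 1.4580 rad.
Bracket: h₀ sin ϕ sin δ + cos ϕ cos δ sin h₀ = 1.4580×-0.61015×0.14459 + 0.79229×0.98949×0.99365 = -0.128627 + 0.778985 = 0.650358.
Q̄ = (S_0/π) × [bracket] = (1361/π) × 0.650358 = 281.75 W/m².
Ratio Q̄_A / Q̄_B = 435.56 / 281.75 = 1.546.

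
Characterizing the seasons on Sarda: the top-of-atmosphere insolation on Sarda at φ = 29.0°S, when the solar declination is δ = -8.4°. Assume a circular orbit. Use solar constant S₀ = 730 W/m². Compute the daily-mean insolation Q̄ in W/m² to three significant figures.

Q̄ ≈ 228 W/m²

cos H₀ = −tan(-29.0°) tan(-8.400°) = -0.0819, H₀ = 1.6527 rad.
Bracket: H₀ sin φ sin δ + cos φ cos δ sin H₀ = 1.6527×-0.48481×-0.14608 + 0.87462×0.98927×0.99664 = 0.117046 + 0.862328 = 0.979374.
Q̄ = (S₀/π) × [bracket] = (730/π) × 0.979374 = 227.6 W/m².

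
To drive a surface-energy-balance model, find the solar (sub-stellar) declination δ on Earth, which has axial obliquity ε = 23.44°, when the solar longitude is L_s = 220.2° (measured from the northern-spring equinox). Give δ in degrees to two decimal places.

δ = -14.88°

sin δ = sin ε · sin L_s = sin 23.44° × sin 220.2° = -0.256756.
δ = arcsin(-0.256756) = -14.88°.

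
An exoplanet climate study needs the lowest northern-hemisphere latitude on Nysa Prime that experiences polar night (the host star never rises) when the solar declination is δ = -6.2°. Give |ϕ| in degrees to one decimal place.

|ϕ| = 83.8°

Polar night requires cos h₀ = −tan ϕ tan δ ≥ 1, i.e. tan ϕ tan δ ≤ −1.
The boundary is |tan ϕ| · |tan δ| = 1, so |ϕ| = 90° − |δ| = 90° − 6.2° = 83.8° in the northern hemisphere.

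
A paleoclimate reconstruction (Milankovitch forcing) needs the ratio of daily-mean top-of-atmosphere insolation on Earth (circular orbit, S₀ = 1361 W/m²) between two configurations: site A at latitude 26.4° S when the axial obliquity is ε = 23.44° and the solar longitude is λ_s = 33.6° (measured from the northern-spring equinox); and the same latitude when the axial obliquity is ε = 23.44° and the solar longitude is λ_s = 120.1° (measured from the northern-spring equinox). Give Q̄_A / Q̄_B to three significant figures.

— Configuration A (φ=-26.4°):
Solar declination: sin δ = sin ε · sin λ_s = sin 23.44° × sin 33.6° = 0.22013, so δ = +12.717°.
cos H₀ = −tan(-26.4°) tan(+12.717°) = 0.1120, H₀ = 1.4585 rad.
Bracket: H₀ sin φ sin δ + cos φ cos δ sin H₀ = 1.4585×-0.44464×0.22013 + 0.89571×0.97547×0.99371 = -0.142756 + 0.868242 = 0.725486.
Q̄ = (S₀/π) × [bracket] = (1361/π) × 0.725486 = 314.29 W/m².
— Configuration B (φ=-26.4°):
Solar declination: sin δ = sin ε · sin λ_s = sin 23.44° × sin 120.1° = 0.34415, so δ = +20.130°.
cos H₀ = −tan(-26.4°) tan(+20.130°) = 0.1820, H₀ = 1.3878 rad.
Bracket: H₀ sin φ sin δ + cos φ cos δ sin H₀ = 1.3878×-0.44464×0.34415 + 0.89571×0.93892×0.98331 = -0.212365 + 0.826964 = 0.614599.
Q̄ = (S₀/π) × [bracket] = (1361/π) × 0.614599 = 266.26 W/m².
Ratio Q̄_A / Q̄_B = 314.29 / 266.26 = 1.180.

Q̄_A / Q̄_B ≈ 1.18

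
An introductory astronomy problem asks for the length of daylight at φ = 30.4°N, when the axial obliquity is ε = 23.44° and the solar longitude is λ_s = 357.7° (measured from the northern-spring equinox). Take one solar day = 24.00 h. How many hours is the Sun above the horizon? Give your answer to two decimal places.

11.93 h

Solar declination: sin δ = sin ε · sin λ_s = sin 23.44° × sin 357.7° = -0.01596, so δ = -0.915°.
cos H₀ = −tan φ · tan δ = −tan(+30.4°) × tan(-0.915°) = 0.0094, so H₀ = 1.5614 rad = 89.46°.
Daylight = 2H₀/(2π) × 24.00 h = (1.5614/π) × 24.00 = 11.93 h.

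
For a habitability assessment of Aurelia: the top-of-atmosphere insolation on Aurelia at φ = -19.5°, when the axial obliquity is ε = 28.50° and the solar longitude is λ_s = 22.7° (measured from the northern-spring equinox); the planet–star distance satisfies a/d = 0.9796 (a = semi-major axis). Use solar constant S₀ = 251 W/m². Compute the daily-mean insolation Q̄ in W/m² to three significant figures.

Q̄ ≈ 63.8 W/m²

Solar declination: sin δ = sin ε · sin λ_s = sin 28.50° × sin 22.7° = 0.18414, so δ = +10.611°.
cos H₀ = −tan(-19.5°) tan(+10.611°) = 0.0663, H₀ = 1.5044 rad.
Bracket: H₀ sin φ sin δ + cos φ cos δ sin H₀ = 1.5044×-0.33381×0.18414 + 0.94264×0.98290×0.99780 = -0.092472 + 0.924483 = 0.832011.
Inverse-square distance factor (a/d)² = 0.9796² = 0.959616.
Q̄ = (S₀/π) × 0.959616 × [bracket] = (251/π) × 0.959616 × 0.832011 = 63.79 W/m².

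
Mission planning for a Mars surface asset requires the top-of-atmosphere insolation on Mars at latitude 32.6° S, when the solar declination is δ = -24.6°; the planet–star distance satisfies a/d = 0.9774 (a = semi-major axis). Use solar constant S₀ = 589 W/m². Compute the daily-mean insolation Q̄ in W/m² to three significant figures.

cos H₀ = −tan(-32.6°) tan(-24.600°) = -0.2928, H₀ = 1.8679 rad.
Bracket: H₀ sin φ sin δ + cos φ cos δ sin H₀ = 1.8679×-0.53877×-0.41628 + 0.84245×0.90924×0.95617 = 0.418931 + 0.732416 = 1.151347.
Inverse-square distance factor (a/d)² = 0.9774² = 0.955311.
Q̄ = (S₀/π) × 0.955311 × [bracket] = (589/π) × 0.955311 × 1.151347 = 206.2 W/m².

Q̄ ≈ 206 W/m²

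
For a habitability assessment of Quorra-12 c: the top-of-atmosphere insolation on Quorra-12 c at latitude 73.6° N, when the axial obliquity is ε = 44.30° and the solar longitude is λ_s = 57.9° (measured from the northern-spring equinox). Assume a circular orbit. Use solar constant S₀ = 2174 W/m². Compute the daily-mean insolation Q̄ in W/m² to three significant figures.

Q̄ ≈ 1.23e+03 W/m²

Solar declination: sin δ = sin ε · sin λ_s = sin 44.30° × sin 57.9° = 0.59164, so δ = +36.274°.
cos H₀ = −tan(+73.6°) tan(+36.274°) = -2.4935 ≤ −1 ⇒ polar day, H₀ = π.
Bracket: H₀ sin φ sin δ + cos φ cos δ sin H₀ = 3.1416×0.95931×0.59164 + 0.28234×0.80620×0.00000 = 1.783066 + 0.000000 = 1.783066.
Q̄ = (S₀/π) × [bracket] = (2174/π) × 1.783066 = 1234 W/m².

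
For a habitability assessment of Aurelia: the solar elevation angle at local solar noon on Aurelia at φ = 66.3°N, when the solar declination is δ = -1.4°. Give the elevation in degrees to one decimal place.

At local noon the hour angle is zero, so the zenith angle equals |φ − δ| = |+66.3° − (-1.400°)| = 67.700°.
Elevation = 90° − 67.700° = 22.3°.

22.3°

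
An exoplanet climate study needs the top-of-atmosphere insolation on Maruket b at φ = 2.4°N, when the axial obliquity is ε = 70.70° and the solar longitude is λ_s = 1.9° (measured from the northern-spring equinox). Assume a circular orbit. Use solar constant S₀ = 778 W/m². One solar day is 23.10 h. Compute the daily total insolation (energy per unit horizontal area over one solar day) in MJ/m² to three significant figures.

Solar declination: sin δ = sin ε · sin λ_s = sin 70.70° × sin 1.9° = 0.03129, so δ = +1.793°.
cos H₀ = −tan(+2.4°) tan(+1.793°) = -0.0013, H₀ = 1.5721 rad.
Bracket: H₀ sin φ sin δ + cos φ cos δ sin H₀ = 1.5721×0.04188×0.03129 + 0.99912×0.99951×1.00000 = 0.002060 + 0.998630 = 1.000690.
Q̄ = (S₀/π) × [bracket] = (778/π) × 1.000690 = 247.82 W/m².
Daily total = Q̄ × 23.10 h × 3600 s/h = 247.82 × 23.10 × 3600 / 10⁶ = 20.61 MJ/m².

20.6 MJ/m²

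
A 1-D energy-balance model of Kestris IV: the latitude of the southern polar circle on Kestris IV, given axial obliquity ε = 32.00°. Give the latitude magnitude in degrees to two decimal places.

The polar circle is the lowest latitude that experiences at least one full rotation of continuous darkness at the northern-summer solstice; it lies at |φ| = 90° − ε = 90° − 32.00° = 58.00°.

58.00°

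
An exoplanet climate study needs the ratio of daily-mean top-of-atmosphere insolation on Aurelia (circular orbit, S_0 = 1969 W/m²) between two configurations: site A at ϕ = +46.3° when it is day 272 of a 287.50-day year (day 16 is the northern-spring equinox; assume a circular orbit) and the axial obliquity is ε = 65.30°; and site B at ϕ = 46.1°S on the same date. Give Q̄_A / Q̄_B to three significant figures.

— Configuration A (ϕ=+46.3°):
Solar longitude: L_s = 360° × (272 − 16)/287.50 = 320.557°.
sin δ = sin 65.30° × sin 320.557° = -0.57719, so δ = -35.253°.
cos h₀ = −tan(+46.3°) tan(-35.253°) = 0.7396, h₀ = 0.7383 rad.
Bracket: h₀ sin ϕ sin δ + cos ϕ cos δ sin h₀ = 0.7383×0.72297×-0.57719 + 0.69088×0.81661×0.67301 = -0.308086 + 0.379698 = 0.071612.
Q̄ = (S_0/π) × [bracket] = (1969/π) × 0.071612 = 44.883 W/m².
— Configuration B (ϕ=-46.1°):
cos h₀ = −tan(-46.1°) tan(-35.253°) = -0.7345, h₀ = 2.3957 rad.
Bracket: h₀ sin ϕ sin δ + cos ϕ cos δ sin h₀ = 2.3957×-0.72055×-0.57719 + 0.69340×0.81661×0.67862 = 0.996358 + 0.384260 = 1.380618.
Q̄ = (S_0/π) × [bracket] = (1969/π) × 1.380618 = 865.31 W/m².
Ratio Q̄_A / Q̄_B = 44.883 / 865.31 = 0.05187.

Q̄_A / Q̄_B ≈ 0.0519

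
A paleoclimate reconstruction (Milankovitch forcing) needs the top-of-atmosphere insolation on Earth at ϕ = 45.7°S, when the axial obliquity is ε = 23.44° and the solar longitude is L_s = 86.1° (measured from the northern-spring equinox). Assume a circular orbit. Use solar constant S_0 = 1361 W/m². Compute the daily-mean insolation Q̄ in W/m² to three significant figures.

Q̄ ≈ 112 W/m²

Solar declination: sin δ = sin ε · sin L_s = sin 23.44° × sin 86.1° = 0.39687, so δ = +23.382°.
cos h₀ = −tan(-45.7°) tan(+23.382°) = 0.4431, h₀ = 1.1118 rad.
Bracket: h₀ sin ϕ sin δ + cos ϕ cos δ sin h₀ = 1.1118×-0.71569×0.39687 + 0.69842×0.91788×0.89649 = -0.315791 + 0.574709 = 0.258918.
Q̄ = (S_0/π) × [bracket] = (1361/π) × 0.258918 = 112.2 W/m².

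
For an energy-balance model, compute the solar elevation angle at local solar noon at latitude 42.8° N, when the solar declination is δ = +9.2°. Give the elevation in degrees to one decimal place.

56.4°

At local noon the hour angle is zero, so the zenith angle equals |φ − δ| = |+42.8° − (+9.200°)| = 33.600°.
Elevation = 90° − 33.600° = 56.4°.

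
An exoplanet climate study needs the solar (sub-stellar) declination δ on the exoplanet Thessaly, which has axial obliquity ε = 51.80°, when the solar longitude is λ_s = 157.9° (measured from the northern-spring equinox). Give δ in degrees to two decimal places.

sin δ = sin ε · sin λ_s = sin 51.80° × sin 157.9° = 0.295658.
δ = arcsin(0.295658) = +17.20°.

δ = +17.20°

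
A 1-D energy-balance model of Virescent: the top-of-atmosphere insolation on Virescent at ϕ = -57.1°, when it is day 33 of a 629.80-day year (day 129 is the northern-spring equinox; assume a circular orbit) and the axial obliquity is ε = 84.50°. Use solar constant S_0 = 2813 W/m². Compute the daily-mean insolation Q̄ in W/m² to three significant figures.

Solar longitude: L_s = 360° × (33 − 129)/629.80 = -54.875°, i.e. -54.875° + 360° = 305.125°.
sin δ = sin 84.50° × sin 305.125° = -0.81413, so δ = -54.501°.
cos h₀ = −tan(-57.1°) tan(-54.501°) = -2.1672 ≤ −1 ⇒ polar day, h₀ = π.
Bracket: h₀ sin ϕ sin δ + cos ϕ cos δ sin h₀ = 3.1416×-0.83962×-0.81413 + 0.54317×0.58068×0.00000 = 2.147472 + 0.000000 = 2.147472.
Q̄ = (S_0/π) × [bracket] = (2813/π) × 2.147472 = 1923 W/m².

Q̄ ≈ 1.92e+03 W/m²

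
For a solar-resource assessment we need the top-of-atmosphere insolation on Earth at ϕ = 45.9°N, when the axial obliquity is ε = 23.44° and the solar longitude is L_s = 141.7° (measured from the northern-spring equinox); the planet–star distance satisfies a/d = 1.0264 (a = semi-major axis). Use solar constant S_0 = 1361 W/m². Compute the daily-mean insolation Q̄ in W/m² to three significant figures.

Q̄ ≈ 445 W/m²

Solar declination: sin δ = sin ε · sin L_s = sin 23.44° × sin 141.7° = 0.24654, so δ = +14.273°.
cos h₀ = −tan(+45.9°) tan(+14.273°) = -0.2625, h₀ = 1.8364 rad.
Bracket: h₀ sin ϕ sin δ + cos ϕ cos δ sin h₀ = 1.8364×0.71813×0.24654 + 0.69591×0.96913×0.96493 = 0.325131 + 0.650775 = 0.975906.
Inverse-square distance factor (a/d)² = 1.0264² = 1.053497.
Q̄ = (S_0/π) × 1.053497 × [bracket] = (1361/π) × 1.053497 × 0.975906 = 445.4 W/m².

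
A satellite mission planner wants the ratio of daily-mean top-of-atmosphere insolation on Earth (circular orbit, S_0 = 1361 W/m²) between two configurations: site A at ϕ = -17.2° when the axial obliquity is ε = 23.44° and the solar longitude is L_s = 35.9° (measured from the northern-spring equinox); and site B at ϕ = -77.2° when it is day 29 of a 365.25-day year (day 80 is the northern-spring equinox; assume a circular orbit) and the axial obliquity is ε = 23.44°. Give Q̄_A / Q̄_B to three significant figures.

— Configuration A (ϕ=-17.2°):
Solar declination: sin δ = sin ε · sin L_s = sin 23.44° × sin 35.9° = 0.23325, so δ = +13.489°.
cos h₀ = −tan(-17.2°) tan(+13.489°) = 0.0743, h₀ = 1.4965 rad.
Bracket: h₀ sin ϕ sin δ + cos ϕ cos δ sin h₀ = 1.4965×-0.29571×0.23325 + 0.95528×0.97242×0.99724 = -0.103220 + 0.926370 = 0.823150.
Q̄ = (S_0/π) × [bracket] = (1361/π) × 0.823150 = 356.60 W/m².
— Configuration B (ϕ=-77.2°):
Solar longitude: L_s = 360° × (29 − 80)/365.25 = -50.267°, i.e. -50.267° + 360° = 309.733°.
sin δ = sin 23.44° × sin 309.733° = -0.30591, so δ = -17.813°.
cos h₀ = −tan(-77.2°) tan(-17.813°) = -1.4143 ≤ −1 ⇒ polar day, h₀ = π.
Bracket: h₀ sin ϕ sin δ + cos ϕ cos δ sin h₀ = 3.1416×-0.97515×-0.30591 + 0.22155×0.95206×0.00000 = 0.937165 + 0.000000 = 0.937165.
Q̄ = (S_0/π) × [bracket] = (1361/π) × 0.937165 = 406.00 W/m².
Ratio Q̄_A / Q̄_B = 356.60 / 406.00 = 0.8783.

Q̄_A / Q̄_B ≈ 0.878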